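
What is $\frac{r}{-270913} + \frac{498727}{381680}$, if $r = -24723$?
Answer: $\frac{144547902391}{103402073840} \approx 1.3979$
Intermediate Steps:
$\frac{r}{-270913} + \frac{498727}{381680} = - \frac{24723}{-270913} + \frac{498727}{381680} = \left(-24723\right) \left(- \frac{1}{270913}\right) + 498727 \cdot \frac{1}{381680} = \frac{24723}{270913} + \frac{498727}{381680} = \frac{144547902391}{103402073840}$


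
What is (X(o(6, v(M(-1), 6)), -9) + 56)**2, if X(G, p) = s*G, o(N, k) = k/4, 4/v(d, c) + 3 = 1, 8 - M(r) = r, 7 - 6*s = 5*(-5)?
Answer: 25600/9 ≈ 2844.4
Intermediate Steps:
s = 16/3 (s = 7/6 - 5*(-5)/6 = 7/6 - 1/6*(-25) = 7/6 + 25/6 = 16/3 ≈ 5.3333)
M(r) = 8 - r
v(d, c) = -2 (v(d, c) = 4/(-3 + 1) = 4/(-2) = 4*(-1/2) = -2)
o(N, k) = k/4 (o(N, k) = k*(1/4) = k/4)
X(G, p) = 16*G/3
(X(o(6, v(M(-1), 6)), -9) + 56)**2 = (16*((1/4)*(-2))/3 + 56)**2 = ((16/3)*(-1/2) + 56)**2 = (-8/3 + 56)**2 = (160/3)**2 = 25600/9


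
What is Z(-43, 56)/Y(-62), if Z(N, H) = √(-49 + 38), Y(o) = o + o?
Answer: -I*√11/124 ≈ -0.026747*I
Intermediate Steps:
Y(o) = 2*o
Z(N, H) = I*√11 (Z(N, H) = √(-11) = I*√11)
Z(-43, 56)/Y(-62) = (I*√11)/((2*(-62))) = (I*√11)/(-124) = (I*√11)*(-1/124) = -I*√11/124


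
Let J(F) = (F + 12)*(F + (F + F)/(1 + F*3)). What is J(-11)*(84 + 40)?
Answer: -5115/4 ≈ -1278.8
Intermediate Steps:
J(F) = (12 + F)*(F + 2*F/(1 + 3*F)) (J(F) = (12 + F)*(F + (2*F)/(1 + 3*F)) = (12 + F)*(F + 2*F/(1 + 3*F)))
J(-11)*(84 + 40) = (3*(-11)*(12 + (-11)² + 13*(-11))/(1 + 3*(-11)))*(84 + 40) = (3*(-11)*(12 + 121 - 143)/(1 - 33))*124 = (3*(-11)*(-10)/(-32))*124 = (3*(-11)*(-1/32)*(-10))*124 = -165/16*124 = -5115/4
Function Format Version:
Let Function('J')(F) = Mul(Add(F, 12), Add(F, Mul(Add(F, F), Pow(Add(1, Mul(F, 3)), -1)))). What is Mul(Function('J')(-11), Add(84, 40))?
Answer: Rational(-5115, 4) ≈ -1278.8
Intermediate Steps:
Function('J')(F) = Mul(Add(12, F), Add(F, Mul(2, F, Pow(Add(1, Mul(3, F)), -1)))) (Function('J')(F) = Mul(Add(12, F), Add(F, Mul(Mul(2, F), Pow(Add(1, Mul(3, F)), -1)))) = Mul(Add(12, F), Add(F, Mul(2, F, Pow(Add(1, Mul(3, F)), -1)))))
Mul(Function('J')(-11), Add(84, 40)) = Mul(Mul(3, -11, Pow(Add(1, Mul(3, -11)), -1), Add(12, Pow(-11, 2), Mul(13, -11))), Add(84, 40)) = Mul(Mul(3, -11, Pow(Add(1, -33), -1), Add(12, 121, -143)), 124) = Mul(Mul(3, -11, Pow(-32, -1), -10), 124) = Mul(Mul(3, -11, Rational(-1, 32), -10), 124) = Mul(Rational(-165, 16), 124) = Rational(-5115, 4)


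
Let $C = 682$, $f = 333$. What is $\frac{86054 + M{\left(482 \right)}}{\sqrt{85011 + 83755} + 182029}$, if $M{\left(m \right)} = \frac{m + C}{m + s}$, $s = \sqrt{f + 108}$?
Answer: $\frac{7879366635454}{16666597201725} - \frac{43286326 \sqrt{168766}}{16666597201725} \approx 0.4717$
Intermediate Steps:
$s = 21$ ($s = \sqrt{333 + 108} = \sqrt{441} = 21$)
$M{\left(m \right)} = \frac{682 + m}{21 + m}$ ($M{\left(m \right)} = \frac{m + 682}{m + 21} = \frac{682 + m}{21 + m}$)
$\frac{86054 + M{\left(482 \right)}}{\sqrt{85011 + 83755} + 182029} = \frac{86054 + \frac{682 + 482}{21 + 482}}{\sqrt{85011 + 83755} + 182029} = \frac{86054 + \frac{1}{503} \cdot 1164}{\sqrt{168766} + 182029} = \frac{86054 + \frac{1}{503} \cdot 1164}{182029 + \sqrt{168766}} = \frac{86054 + \frac{1164}{503}}{182029 + \sqrt{168766}} = \frac{43286326}{503 \left(182029 + \sqrt{168766}\right)}$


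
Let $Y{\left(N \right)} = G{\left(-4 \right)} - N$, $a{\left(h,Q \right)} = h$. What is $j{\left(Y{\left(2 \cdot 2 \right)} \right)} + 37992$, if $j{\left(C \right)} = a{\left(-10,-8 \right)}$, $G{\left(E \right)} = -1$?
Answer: $37982$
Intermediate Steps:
$Y{\left(N \right)} = -1 - N$
$j{\left(C \right)} = -10$
$j{\left(Y{\left(2 \cdot 2 \right)} \right)} + 37992 = -10 + 37992 = 37982$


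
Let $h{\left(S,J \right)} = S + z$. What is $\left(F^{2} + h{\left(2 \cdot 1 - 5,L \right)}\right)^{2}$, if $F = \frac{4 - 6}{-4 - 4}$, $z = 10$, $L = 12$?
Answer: $\frac{12769}{256} \approx 49.879$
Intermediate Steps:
$h{\left(S,J \right)} = 10 + S$ ($h{\left(S,J \right)} = S + 10 = 10 + S$)
$F = \frac{1}{4}$ ($F = - \frac{2}{-8} = \left(-2\right) \left(- \frac{1}{8}\right) = \frac{1}{4} \approx 0.25$)
$\left(F^{2} + h{\left(2 \cdot 1 - 5,L \right)}\right)^{2} = \left(\left(\frac{1}{4}\right)^{2} + \left(10 + \left(2 \cdot 1 - 5\right)\right)\right)^{2} = \left(\frac{1}{16} + \left(10 + \left(2 - 5\right)\right)\right)^{2} = \left(\frac{1}{16} + \left(10 - 3\right)\right)^{2} = \left(\frac{1}{16} + 7\right)^{2} = \left(\frac{113}{16}\right)^{2} = \frac{12769}{256}$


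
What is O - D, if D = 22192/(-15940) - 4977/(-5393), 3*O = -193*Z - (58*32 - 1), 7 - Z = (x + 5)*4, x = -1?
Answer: -2505689333/64473315 ≈ -38.864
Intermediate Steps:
Z = -9 (Z = 7 - (-1 + 5)*4 = 7 - 4*4 = 7 - 1*16 = 7 - 16 = -9)
O = -118/3 (O = (-193*(-9) - (58*32 - 1))/3 = (1737 - (1856 - 1))/3 = (1737 - 1*1855)/3 = (1737 - 1855)/3 = (1/3)*(-118) = -118/3 ≈ -39.333)
D = -10087019/21491105 (D = 22192*(-1/15940) - 4977*(-1/5393) = -5548/3985 + 4977/5393 = -10087019/21491105 ≈ -0.46936)
O - D = -118/3 - 1*(-10087019/21491105) = -118/3 + 10087019/21491105 = -2505689333/64473315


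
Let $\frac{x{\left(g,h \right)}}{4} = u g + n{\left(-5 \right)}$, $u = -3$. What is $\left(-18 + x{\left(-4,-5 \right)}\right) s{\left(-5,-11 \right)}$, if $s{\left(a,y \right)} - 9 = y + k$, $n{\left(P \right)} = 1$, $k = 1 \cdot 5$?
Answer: $102$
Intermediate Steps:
$k = 5$
$x{\left(g,h \right)} = 4 - 12 g$ ($x{\left(g,h \right)} = 4 \left(- 3 g + 1\right) = 4 \left(1 - 3 g\right) = 4 - 12 g$)
$s{\left(a,y \right)} = 14 + y$ ($s{\left(a,y \right)} = 9 + \left(y + 5\right) = 9 + \left(5 + y\right) = 14 + y$)
$\left(-18 + x{\left(-4,-5 \right)}\right) s{\left(-5,-11 \right)} = \left(-18 + \left(4 - -48\right)\right) \left(14 - 11\right) = \left(-18 + \left(4 + 48\right)\right) 3 = \left(-18 + 52\right) 3 = 34 \cdot 3 = 102$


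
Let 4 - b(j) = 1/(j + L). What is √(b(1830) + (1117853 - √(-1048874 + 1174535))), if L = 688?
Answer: √(7087575563150 - 6340324*√125661)/2518 ≈ 1057.1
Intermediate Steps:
b(j) = 4 - 1/(688 + j) (b(j) = 4 - 1/(j + 688) = 4 - 1/(688 + j))
√(b(1830) + (1117853 - √(-1048874 + 1174535))) = √((2751 + 4*1830)/(688 + 1830) + (1117853 - √(-1048874 + 1174535))) = √((2751 + 7320)/2518 + (1117853 - √125661)) = √((1/2518)*10071 + (1117853 - √125661)) = √(10071/2518 + (1117853 - √125661)) = √(2814763925/2518 - √125661)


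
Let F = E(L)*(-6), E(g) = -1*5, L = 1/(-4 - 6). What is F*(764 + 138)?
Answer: 27060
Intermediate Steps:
L = -1/10 (L = 1/(-10) = -1/10 ≈ -0.10000)
E(g) = -5
F = 30 (F = -5*(-6) = 30)
F*(764 + 138) = 30*(764 + 138) = 30*902 = 27060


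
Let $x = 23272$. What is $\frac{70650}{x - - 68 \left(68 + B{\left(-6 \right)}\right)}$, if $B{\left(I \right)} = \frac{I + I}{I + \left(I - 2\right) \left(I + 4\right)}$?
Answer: $\frac{176625}{69536} \approx 2.5401$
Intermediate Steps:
$B{\left(I \right)} = \frac{2 I}{I + \left(-2 + I\right) \left(4 + I\right)}$
$\frac{70650}{x - - 68 \left(68 + B{\left(-6 \right)}\right)} = \frac{70650}{23272 - - 68 \left(68 + 2 \left(-6\right) \frac{1}{-8 + \left(-6\right)^{2} + 3 \left(-6\right)}\right)} = \frac{70650}{23272 - - 68 \left(68 + 2 \left(-6\right) \frac{1}{-8 + 36 - 18}\right)} = \frac{70650}{23272 - - 68 \left(68 + 2 \left(-6\right) \frac{1}{10}\right)} = \frac{70650}{23272 - - 68 \left(68 - \frac{6}{5}\right)} = \frac{70650}{23272 - \left(-68\right) \frac{334}{5}} = \frac{70650}{23272 - - \frac{22712}{5}} = \frac{70650}{23272 + \frac{22712}{5}} = \frac{70650}{\frac{139072}{5}} = 70650 \cdot \frac{5}{139072} = \frac{176625}{69536}$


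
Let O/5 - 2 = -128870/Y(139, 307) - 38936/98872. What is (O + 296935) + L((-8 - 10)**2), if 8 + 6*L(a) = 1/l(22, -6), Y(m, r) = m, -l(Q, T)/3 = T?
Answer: 54232516828997/185533308 ≈ 2.9231e+5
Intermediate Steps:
l(Q, T) = -3*T
O = -7949725205/1717901 (O = 10 + 5*(-128870/139 - 38936/98872) = 10 + 5*(-128870*1/139 - 38936*1/98872) = 10 + 5*(-128870/139 - 4867/12359) = 10 + 5*(-1593380843/1717901) = 10 - 7966904215/1717901 = -7949725205/1717901 ≈ -4627.6)
L(a) = -143/108 (L(a) = -4/3 + 1/(6*((-3*(-6)))) = -4/3 + (1/6)/18 = -4/3 + (1/6)*(1/18) = -4/3 + 1/108 = -143/108)
(O + 296935) + L((-8 - 10)**2) = (-7949725205/1717901 + 296935) - 143/108 = 502155208230/1717901 - 143/108 = 54232516828997/185533308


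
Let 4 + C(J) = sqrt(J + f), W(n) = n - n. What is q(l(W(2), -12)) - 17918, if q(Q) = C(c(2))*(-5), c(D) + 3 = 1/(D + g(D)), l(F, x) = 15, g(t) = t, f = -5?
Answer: -17898 - 5*I*sqrt(31)/2 ≈ -17898.0 - 13.919*I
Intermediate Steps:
W(n) = 0
c(D) = -3 + 1/(2*D) (c(D) = -3 + 1/(D + D) = -3 + 1/(2*D))
C(J) = -4 + sqrt(-5 + J) (C(J) = -4 + sqrt(J - 5) = -4 + sqrt(-5 + J))
q(Q) = 20 - 5*I*sqrt(31)/2 (q(Q) = (-4 + sqrt(-5 + (-3 + (1/2)/2)))*(-5) = (-4 + sqrt(-5 + (-3 + (1/2)*(1/2))))*(-5) = (-4 + sqrt(-5 + (-3 + 1/4)))*(-5) = (-4 + sqrt(-5 - 11/4))*(-5) = (-4 + sqrt(-31/4))*(-5) = (-4 + I*sqrt(31)/2)*(-5) = 20 - 5*I*sqrt(31)/2)
q(l(W(2), -12)) - 17918 = (20 - 5*I*sqrt(31)/2) - 17918 = -17898 - 5*I*sqrt(31)/2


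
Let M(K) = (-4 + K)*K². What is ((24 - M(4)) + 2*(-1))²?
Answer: 484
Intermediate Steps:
M(K) = K²*(-4 + K)
((24 - M(4)) + 2*(-1))² = ((24 - 4²*(-4 + 4)) + 2*(-1))² = ((24 - 16*0) - 2)² = ((24 - 1*0) - 2)² = ((24 + 0) - 2)² = (24 - 2)² = 22² = 484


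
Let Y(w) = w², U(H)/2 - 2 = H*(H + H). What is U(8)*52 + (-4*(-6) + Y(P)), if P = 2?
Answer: 13548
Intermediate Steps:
U(H) = 4 + 4*H² (U(H) = 4 + 2*(H*(H + H)) = 4 + 2*(H*(2*H)) = 4 + 2*(2*H²) = 4 + 4*H²)
U(8)*52 + (-4*(-6) + Y(P)) = (4 + 4*8²)*52 + (-4*(-6) + 2²) = (4 + 4*64)*52 + (24 + 4) = (4 + 256)*52 + 28 = 260*52 + 28 = 13520 + 28 = 13548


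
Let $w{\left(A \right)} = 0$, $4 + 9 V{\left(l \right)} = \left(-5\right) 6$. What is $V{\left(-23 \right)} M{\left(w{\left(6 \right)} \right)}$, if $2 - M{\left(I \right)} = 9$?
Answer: $\frac{238}{9} \approx 26.444$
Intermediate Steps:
$V{\left(l \right)} = - \frac{34}{9}$ ($V{\left(l \right)} = - \frac{4}{9} + \frac{\left(-5\right) 6}{9} = - \frac{4}{9} + \frac{1}{9} \left(-30\right) = - \frac{4}{9} - \frac{10}{3} = - \frac{34}{9}$)
$M{\left(I \right)} = -7$ ($M{\left(I \right)} = 2 - 9 = -7$)
$V{\left(-23 \right)} M{\left(w{\left(6 \right)} \right)} = \left(- \frac{34}{9}\right) \left(-7\right) = \frac{238}{9}$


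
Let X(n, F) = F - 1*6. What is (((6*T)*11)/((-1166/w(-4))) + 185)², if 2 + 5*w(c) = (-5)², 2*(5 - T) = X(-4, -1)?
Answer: 9385153129/280900 ≈ 33411.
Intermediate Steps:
X(n, F) = -6 + F (X(n, F) = F - 6 = -6 + F)
T = 17/2 (T = 5 - (-6 - 1)/2 = 5 - ½*(-7) = 5 + 7/2 = 17/2 ≈ 8.5000)
w(c) = 23/5 (w(c) = -⅖ + (⅕)*(-5)² = -⅖ + (⅕)*25 = -⅖ + 5 = 23/5)
(((6*T)*11)/((-1166/w(-4))) + 185)² = (((6*(17/2))*11)/((-1166/23/5)) + 185)² = ((51*11)/((-1166*5/23)) + 185)² = (561/(-5830/23) + 185)² = (561*(-23/5830) + 185)² = (-1173/530 + 185)² = (96877/530)² = 9385153129/280900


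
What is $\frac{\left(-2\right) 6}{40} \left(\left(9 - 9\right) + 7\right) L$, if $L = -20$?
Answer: $42$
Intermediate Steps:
$\frac{\left(-2\right) 6}{40} \left(\left(9 - 9\right) + 7\right) L = \frac{\left(-2\right) 6}{40} \left(\left(9 - 9\right) + 7\right) \left(-20\right) = \left(-12\right) \frac{1}{40} \left(0 + 7\right) \left(-20\right) = \left(- \frac{3}{10}\right) 7 \left(-20\right) = \left(- \frac{21}{10}\right) \left(-20\right) = 42$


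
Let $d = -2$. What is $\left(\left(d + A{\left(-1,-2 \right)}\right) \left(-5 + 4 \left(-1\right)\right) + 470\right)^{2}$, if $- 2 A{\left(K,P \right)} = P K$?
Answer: $247009$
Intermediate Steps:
$A{\left(K,P \right)} = - \frac{K P}{2}$ ($A{\left(K,P \right)} = - \frac{P K}{2} = - \frac{K P}{2}$)
$\left(\left(d + A{\left(-1,-2 \right)}\right) \left(-5 + 4 \left(-1\right)\right) + 470\right)^{2} = \left(\left(-2 - \left(- \frac{1}{2}\right) \left(-2\right)\right) \left(-5 + 4 \left(-1\right)\right) + 470\right)^{2} = \left(\left(-2 - 1\right) \left(-5 - 4\right) + 470\right)^{2} = \left(\left(-3\right) \left(-9\right) + 470\right)^{2} = \left(27 + 470\right)^{2} = 497^{2} = 247009$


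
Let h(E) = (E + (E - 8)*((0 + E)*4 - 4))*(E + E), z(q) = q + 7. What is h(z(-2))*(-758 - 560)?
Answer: 566740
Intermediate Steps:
z(q) = 7 + q
h(E) = 2*E*(E + (-8 + E)*(-4 + 4*E)) (h(E) = (E + (-8 + E)*(E*4 - 4))*(2*E) = (E + (-8 + E)*(4*E - 4))*(2*E) = (E + (-8 + E)*(-4 + 4*E))*(2*E) = 2*E*(E + (-8 + E)*(-4 + 4*E)))
h(z(-2))*(-758 - 560) = (2*(7 - 2)*(32 - 35*(7 - 2) + 4*(7 - 2)²))*(-758 - 560) = (2*5*(32 - 35*5 + 4*5²))*(-1318) = (2*5*(32 - 175 + 4*25))*(-1318) = (2*5*(32 - 175 + 100))*(-1318) = (2*5*(-43))*(-1318) = -430*(-1318) = 566740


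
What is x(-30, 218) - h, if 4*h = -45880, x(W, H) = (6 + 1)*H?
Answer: 12996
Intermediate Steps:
x(W, H) = 7*H
h = -11470 (h = (¼)*(-45880) = -11470)
x(-30, 218) - h = 7*218 - 1*(-11470) = 1526 + 11470 = 12996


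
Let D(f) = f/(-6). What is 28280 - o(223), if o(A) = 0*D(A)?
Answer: 28280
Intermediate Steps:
D(f) = -f/6 (D(f) = f*(-⅙) = -f/6)
o(A) = 0 (o(A) = 0*(-A/6) = 0)
28280 - o(223) = 28280 - 1*0 = 28280 + 0 = 28280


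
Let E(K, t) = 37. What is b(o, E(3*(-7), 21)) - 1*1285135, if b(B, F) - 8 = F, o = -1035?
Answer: -1285090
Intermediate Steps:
b(B, F) = 8 + F
b(o, E(3*(-7), 21)) - 1*1285135 = (8 + 37) - 1*1285135 = 45 - 1285135 = -1285090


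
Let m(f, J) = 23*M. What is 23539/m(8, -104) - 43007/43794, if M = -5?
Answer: -1035812771/5036310 ≈ -205.67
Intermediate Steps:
m(f, J) = -115 (m(f, J) = 23*(-5) = -115)
23539/m(8, -104) - 43007/43794 = 23539/(-115) - 43007/43794 = 23539*(-1/115) - 43007*1/43794 = -23539/115 - 43007/43794 = -1035812771/5036310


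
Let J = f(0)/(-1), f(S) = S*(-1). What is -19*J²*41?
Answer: 0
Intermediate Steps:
f(S) = -S
J = 0 (J = -1*0/(-1) = 0*(-1) = 0)
-19*J²*41 = -19*(-1*0)²*41 = -19*0²*41 = -19*0*41 = 0*41 = 0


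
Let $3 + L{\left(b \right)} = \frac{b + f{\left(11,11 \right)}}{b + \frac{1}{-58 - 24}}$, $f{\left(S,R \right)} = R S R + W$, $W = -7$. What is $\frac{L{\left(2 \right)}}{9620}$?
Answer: $\frac{108243}{1568060} \approx 0.06903$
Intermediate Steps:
$f{\left(S,R \right)} = -7 + S R^{2}$ ($f{\left(S,R \right)} = R S R - 7 = S R^{2} - 7 = -7 + S R^{2}$)
$L{\left(b \right)} = -3 + \frac{1324 + b}{- \frac{1}{82} + b}$ ($L{\left(b \right)} = -3 + \frac{b - \left(7 - 11 \cdot 11^{2}\right)}{b + \frac{1}{-58 - 24}} = -3 + \frac{b + \left(-7 + 11 \cdot 121\right)}{b + \frac{1}{-82}} = -3 + \frac{b + \left(-7 + 1331\right)}{b - \frac{1}{82}} = -3 + \frac{b + 1324}{- \frac{1}{82} + b} = -3 + \frac{1324 + b}{- \frac{1}{82} + b}$)
$\frac{L{\left(2 \right)}}{9620} = \frac{\frac{1}{-1 + 82 \cdot 2} \left(108571 - 328\right)}{9620} = \frac{108571 - 328}{-1 + 164} \cdot \frac{1}{9620} = \frac{1}{163} \cdot 108243 \cdot \frac{1}{9620} = \frac{108243}{163} \cdot \frac{1}{9620} = \frac{108243}{1568060}$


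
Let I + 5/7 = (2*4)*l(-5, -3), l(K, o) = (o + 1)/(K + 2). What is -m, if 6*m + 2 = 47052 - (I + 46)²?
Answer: -19619081/2646 ≈ -7414.6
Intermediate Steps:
l(K, o) = (1 + o)/(2 + K)
I = 97/21 (I = -5/7 + (2*4)*((1 - 3)/(2 - 5)) = -5/7 + 8*(-2/(-3)) = -5/7 + 8*(-⅓*(-2)) = -5/7 + 8*(⅔) = -5/7 + 16/3 = 97/21 ≈ 4.6190)
m = 19619081/2646 (m = -⅓ + (47052 - (97/21 + 46)²)/6 = -⅓ + (47052 - (1063/21)²)/6 = -⅓ + (47052 - 1*1129969/441)/6 = -⅓ + (47052 - 1129969/441)/6 = -⅓ + (⅙)*(19619963/441) = -⅓ + 19619963/2646 = 19619081/2646 ≈ 7414.6)
-m = -1*19619081/2646 = -19619081/2646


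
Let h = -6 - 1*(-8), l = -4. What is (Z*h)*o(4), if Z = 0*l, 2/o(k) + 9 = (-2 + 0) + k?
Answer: 0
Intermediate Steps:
o(k) = 2/(-11 + k) (o(k) = 2/(-9 + ((-2 + 0) + k)) = 2/(-9 + (-2 + k)) = 2/(-11 + k))
Z = 0 (Z = 0*(-4) = 0)
h = 2 (h = -6 + 8 = 2)
(Z*h)*o(4) = (0*2)*(2/(-11 + 4)) = 0*(2/(-7)) = 0*(2*(-⅐)) = 0*(-2/7) = 0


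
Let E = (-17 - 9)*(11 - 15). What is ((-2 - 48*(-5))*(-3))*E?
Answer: -74256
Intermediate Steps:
E = 104 (E = -26*(-4) = 104)
((-2 - 48*(-5))*(-3))*E = ((-2 - 48*(-5))*(-3))*104 = ((-2 - 8*(-30))*(-3))*104 = ((-2 + 240)*(-3))*104 = (238*(-3))*104 = -714*104 = -74256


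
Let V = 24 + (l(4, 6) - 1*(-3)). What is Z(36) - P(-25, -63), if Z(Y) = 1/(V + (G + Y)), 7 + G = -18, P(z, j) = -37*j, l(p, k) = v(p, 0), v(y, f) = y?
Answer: -97901/42 ≈ -2331.0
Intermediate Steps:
l(p, k) = p
G = -25 (G = -7 - 18 = -25)
V = 31 (V = 24 + (4 - 1*(-3)) = 24 + (4 + 3) = 24 + 7 = 31)
Z(Y) = 1/(6 + Y) (Z(Y) = 1/(31 + (-25 + Y)) = 1/(6 + Y))
Z(36) - P(-25, -63) = 1/(6 + 36) - (-37)*(-63) = 1/42 - 1*2331 = 1/42 - 2331 = -97901/42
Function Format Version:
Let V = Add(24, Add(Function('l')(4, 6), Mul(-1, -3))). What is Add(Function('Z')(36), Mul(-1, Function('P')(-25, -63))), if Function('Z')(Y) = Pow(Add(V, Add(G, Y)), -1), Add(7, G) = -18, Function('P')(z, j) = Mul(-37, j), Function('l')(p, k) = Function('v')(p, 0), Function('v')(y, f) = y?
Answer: Rational(-97901, 42) ≈ -2331.0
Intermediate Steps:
Function('l')(p, k) = p
G = -25 (G = Add(-7, -18) = -25)
V = 31 (V = Add(24, Add(4, Mul(-1, -3))) = Add(24, Add(4, 3)) = Add(24, 7) = 31)
Function('Z')(Y) = Pow(Add(6, Y), -1) (Function('Z')(Y) = Pow(Add(31, Add(-25, Y)), -1) = Pow(Add(6, Y), -1))
Add(Function('Z')(36), Mul(-1, Function('P')(-25, -63))) = Add(Pow(Add(6, 36), -1), Mul(-1, Mul(-37, -63))) = Add(Pow(42, -1), Mul(-1, 2331)) = Add(Rational(1, 42), -2331) = Rational(-97901, 42)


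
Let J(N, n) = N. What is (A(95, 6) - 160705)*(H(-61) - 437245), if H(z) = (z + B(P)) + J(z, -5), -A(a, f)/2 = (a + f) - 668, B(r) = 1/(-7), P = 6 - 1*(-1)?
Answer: 488537786470/7 ≈ 6.9791e+10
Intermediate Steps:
P = 7 (P = 6 + 1 = 7)
B(r) = -⅐
A(a, f) = 1336 - 2*a - 2*f (A(a, f) = -2*((a + f) - 668) = -2*(-668 + a + f) = 1336 - 2*a - 2*f)
H(z) = -⅐ + 2*z (H(z) = (z - ⅐) + z = (-⅐ + z) + z = -⅐ + 2*z)
(A(95, 6) - 160705)*(H(-61) - 437245) = ((1336 - 2*95 - 2*6) - 160705)*((-⅐ + 2*(-61)) - 437245) = ((1336 - 190 - 12) - 160705)*((-⅐ - 122) - 437245) = (1134 - 160705)*(-855/7 - 437245) = -159571*(-3061570/7) = 488537786470/7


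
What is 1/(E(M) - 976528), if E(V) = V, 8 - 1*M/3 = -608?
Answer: -1/974680 ≈ -1.0260e-6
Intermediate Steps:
M = 1848 (M = 24 - 3*(-608) = 24 + 1824 = 1848)
1/(E(M) - 976528) = 1/(1848 - 976528) = 1/(-974680) = -1/974680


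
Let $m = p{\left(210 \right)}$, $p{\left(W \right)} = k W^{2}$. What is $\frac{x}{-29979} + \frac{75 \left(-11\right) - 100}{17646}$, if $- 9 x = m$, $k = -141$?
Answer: $- \frac{1357705775}{58778826} \approx -23.099$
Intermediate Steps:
$p{\left(W \right)} = - 141 W^{2}$
$m = -6218100$ ($m = - 141 \cdot 210^{2} = \left(-141\right) 44100 = -6218100$)
$x = 690900$ ($x = \left(- \frac{1}{9}\right) \left(-6218100\right) = 690900$)
$\frac{x}{-29979} + \frac{75 \left(-11\right) - 100}{17646} = \frac{690900}{-29979} + \frac{75 \left(-11\right) - 100}{17646} = 690900 \left(- \frac{1}{29979}\right) + \left(-825 - 100\right) \frac{1}{17646} = - \frac{230300}{9993} - \frac{925}{17646} = - \frac{1357705775}{58778826}$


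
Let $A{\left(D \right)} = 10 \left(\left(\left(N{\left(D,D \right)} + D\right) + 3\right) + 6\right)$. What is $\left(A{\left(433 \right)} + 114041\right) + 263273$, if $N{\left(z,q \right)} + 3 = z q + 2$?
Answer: $2256614$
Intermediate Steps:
$N{\left(z,q \right)} = -1 + q z$ ($N{\left(z,q \right)} = -3 + \left(z q + 2\right) = -3 + \left(q z + 2\right) = -3 + \left(2 + q z\right) = -1 + q z$)
$A{\left(D \right)} = 80 + 10 D + 10 D^{2}$ ($A{\left(D \right)} = 10 \left(\left(\left(\left(-1 + D D\right) + D\right) + 3\right) + 6\right) = 10 \left(\left(\left(\left(-1 + D^{2}\right) + D\right) + 3\right) + 6\right) = 10 \left(\left(\left(-1 + D + D^{2}\right) + 3\right) + 6\right) = 10 \left(\left(2 + D + D^{2}\right) + 6\right) = 10 \left(8 + D + D^{2}\right) = 80 + 10 D + 10 D^{2}$)
$\left(A{\left(433 \right)} + 114041\right) + 263273 = \left(\left(80 + 10 \cdot 433 + 10 \cdot 433^{2}\right) + 114041\right) + 263273 = \left(\left(80 + 4330 + 10 \cdot 187489\right) + 114041\right) + 263273 = \left(\left(80 + 4330 + 1874890\right) + 114041\right) + 263273 = \left(1879300 + 114041\right) + 263273 = 1993341 + 263273 = 2256614$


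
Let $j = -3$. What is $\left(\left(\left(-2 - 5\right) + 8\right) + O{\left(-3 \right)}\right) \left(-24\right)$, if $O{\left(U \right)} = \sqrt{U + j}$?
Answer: $-24 - 24 i \sqrt{6} \approx -24.0 - 58.788 i$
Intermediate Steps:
$O{\left(U \right)} = \sqrt{-3 + U}$ ($O{\left(U \right)} = \sqrt{U - 3} = \sqrt{-3 + U}$)
$\left(\left(\left(-2 - 5\right) + 8\right) + O{\left(-3 \right)}\right) \left(-24\right) = \left(\left(\left(-2 - 5\right) + 8\right) + \sqrt{-3 - 3}\right) \left(-24\right) = \left(\left(-7 + 8\right) + \sqrt{-6}\right) \left(-24\right) = \left(1 + i \sqrt{6}\right) \left(-24\right) = -24 - 24 i \sqrt{6}$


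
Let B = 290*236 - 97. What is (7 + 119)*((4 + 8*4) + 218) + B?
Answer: 100347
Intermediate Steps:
B = 68343 (B = 68440 - 97 = 68343)
(7 + 119)*((4 + 8*4) + 218) + B = (7 + 119)*((4 + 8*4) + 218) + 68343 = 126*((4 + 32) + 218) + 68343 = 126*(36 + 218) + 68343 = 126*254 + 68343 = 32004 + 68343 = 100347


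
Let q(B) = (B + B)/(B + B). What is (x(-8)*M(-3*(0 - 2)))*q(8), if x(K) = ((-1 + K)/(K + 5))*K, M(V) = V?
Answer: -144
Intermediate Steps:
q(B) = 1 (q(B) = (2*B)/((2*B)) = (2*B)*(1/(2*B)) = 1)
x(K) = K*(-1 + K)/(5 + K) (x(K) = ((-1 + K)/(5 + K))*K = K*(-1 + K)/(5 + K))
(x(-8)*M(-3*(0 - 2)))*q(8) = ((-8*(-1 - 8)/(5 - 8))*(-3*(0 - 2)))*1 = ((-8*(-9)/(-3))*(-3*(-2)))*1 = (-8*(-1/3)*(-9)*6)*1 = -24*6*1 = -144*1 = -144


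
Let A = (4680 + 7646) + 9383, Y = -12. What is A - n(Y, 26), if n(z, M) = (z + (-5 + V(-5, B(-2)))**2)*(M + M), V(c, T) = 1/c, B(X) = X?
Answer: 523173/25 ≈ 20927.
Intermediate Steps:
A = 21709 (A = 12326 + 9383 = 21709)
n(z, M) = 2*M*(676/25 + z) (n(z, M) = (z + (-5 + 1/(-5))**2)*(M + M) = (z + (-5 - 1/5)**2)*(2*M) = (z + (-26/5)**2)*(2*M) = (z + 676/25)*(2*M) = (676/25 + z)*(2*M) = 2*M*(676/25 + z))
A - n(Y, 26) = 21709 - 2*26*(676 + 25*(-12))/25 = 21709 - 2*26*(676 - 300)/25 = 21709 - 2*26*376/25 = 21709 - 1*19552/25 = 21709 - 19552/25 = 523173/25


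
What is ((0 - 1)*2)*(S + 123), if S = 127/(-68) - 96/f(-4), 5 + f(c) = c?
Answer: -26887/102 ≈ -263.60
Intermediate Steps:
f(c) = -5 + c
S = 1795/204 (S = 127/(-68) - 96/(-5 - 4) = 127*(-1/68) - 96/(-9) = -127/68 - 96*(-⅑) = -127/68 + 32/3 = 1795/204 ≈ 8.7990)
((0 - 1)*2)*(S + 123) = ((0 - 1)*2)*(1795/204 + 123) = -1*2*(26887/204) = -2*26887/204 = -26887/102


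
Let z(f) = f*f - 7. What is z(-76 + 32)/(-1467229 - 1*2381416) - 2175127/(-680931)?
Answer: 8369978137016/2620661688495 ≈ 3.1938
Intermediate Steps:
z(f) = -7 + f² (z(f) = f² - 7 = -7 + f²)
z(-76 + 32)/(-1467229 - 1*2381416) - 2175127/(-680931) = (-7 + (-76 + 32)²)/(-1467229 - 1*2381416) - 2175127/(-680931) = (-7 + (-44)²)/(-1467229 - 2381416) - 2175127*(-1/680931) = (-7 + 1936)/(-3848645) + 2175127/680931 = 1929*(-1/3848645) + 2175127/680931 = -1929/3848645 + 2175127/680931 = 8369978137016/2620661688495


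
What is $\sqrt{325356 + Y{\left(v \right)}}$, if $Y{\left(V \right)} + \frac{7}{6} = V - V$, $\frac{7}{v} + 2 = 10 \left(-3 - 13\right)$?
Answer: $\frac{\sqrt{11712774}}{6} \approx 570.4$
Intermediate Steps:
$v = - \frac{7}{162}$ ($v = \frac{7}{-2 + 10 \left(-3 - 13\right)} = \frac{7}{-2 + 10 \left(-16\right)} = \frac{7}{-2 - 160} = \frac{7}{-162} = 7 \left(- \frac{1}{162}\right) = - \frac{7}{162} \approx -0.04321$)
$Y{\left(V \right)} = - \frac{7}{6}$ ($Y{\left(V \right)} = - \frac{7}{6} + \left(V - V\right) = - \frac{7}{6} + 0 = - \frac{7}{6}$)
$\sqrt{325356 + Y{\left(v \right)}} = \sqrt{325356 - \frac{7}{6}} = \sqrt{\frac{1952129}{6}} = \frac{\sqrt{11712774}}{6}$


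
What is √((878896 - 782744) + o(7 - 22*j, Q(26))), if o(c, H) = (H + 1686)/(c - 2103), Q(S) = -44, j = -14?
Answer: √76847405898/894 ≈ 310.08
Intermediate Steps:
o(c, H) = (1686 + H)/(-2103 + c)
√((878896 - 782744) + o(7 - 22*j, Q(26))) = √((878896 - 782744) + (1686 - 44)/(-2103 + (7 - 22*(-14)))) = √(96152 + 1642/(-2103 + (7 + 308))) = √(96152 + 1642/(-2103 + 315)) = √(96152 + 1642/(-1788)) = √(96152 - 1/1788*1642) = √(96152 - 821/894) = √(85959067/894) = √76847405898/894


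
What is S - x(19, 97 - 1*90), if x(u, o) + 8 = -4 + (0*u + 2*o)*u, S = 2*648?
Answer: 1042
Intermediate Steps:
S = 1296
x(u, o) = -12 + 2*o*u (x(u, o) = -8 + (-4 + (0*u + 2*o)*u) = -8 + (-4 + (0 + 2*o)*u) = -8 + (-4 + (2*o)*u) = -8 + (-4 + 2*o*u) = -12 + 2*o*u)
S - x(19, 97 - 1*90) = 1296 - (-12 + 2*(97 - 1*90)*19) = 1296 - (-12 + 2*(97 - 90)*19) = 1296 - (-12 + 2*7*19) = 1296 - (-12 + 266) = 1296 - 1*254 = 1296 - 254 = 1042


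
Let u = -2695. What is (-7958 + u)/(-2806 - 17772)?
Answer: 10653/20578 ≈ 0.51769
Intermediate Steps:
(-7958 + u)/(-2806 - 17772) = (-7958 - 2695)/(-2806 - 17772) = -10653/(-20578) = -10653*(-1/20578) = 10653/20578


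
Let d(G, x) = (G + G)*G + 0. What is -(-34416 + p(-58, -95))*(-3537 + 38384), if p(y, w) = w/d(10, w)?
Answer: 47972436173/40 ≈ 1.1993e+9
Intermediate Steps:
d(G, x) = 2*G² (d(G, x) = (2*G)*G + 0 = 2*G² + 0 = 2*G²)
p(y, w) = w/200 (p(y, w) = w/((2*10²)) = w/((2*100)) = w/200)
-(-34416 + p(-58, -95))*(-3537 + 38384) = -(-34416 + (1/200)*(-95))*(-3537 + 38384) = -(-34416 - 19/40)*34847 = -(-1376659)*34847/40 = -1*(-47972436173/40) = 47972436173/40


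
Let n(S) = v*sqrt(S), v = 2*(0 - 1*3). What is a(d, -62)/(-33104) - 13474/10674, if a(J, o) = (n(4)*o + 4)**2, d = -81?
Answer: -200568406/11042253 ≈ -18.164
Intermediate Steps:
v = -6 (v = 2*(0 - 3) = 2*(-3) = -6)
n(S) = -6*sqrt(S)
a(J, o) = (4 - 12*o)**2 (a(J, o) = ((-6*sqrt(4))*o + 4)**2 = ((-6*2)*o + 4)**2 = (-12*o + 4)**2 = (4 - 12*o)**2)
a(d, -62)/(-33104) - 13474/10674 = (16*(1 - 3*(-62))**2)/(-33104) - 13474/10674 = (16*(1 + 186)**2)*(-1/33104) - 13474*1/10674 = (16*187**2)*(-1/33104) - 6737/5337 = (16*34969)*(-1/33104) - 6737/5337 = 559504*(-1/33104) - 6737/5337 = -34969/2069 - 6737/5337 = -200568406/11042253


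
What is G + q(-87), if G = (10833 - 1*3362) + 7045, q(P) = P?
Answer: 14429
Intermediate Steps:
G = 14516 (G = (10833 - 3362) + 7045 = 7471 + 7045 = 14516)
G + q(-87) = 14516 - 87 = 14429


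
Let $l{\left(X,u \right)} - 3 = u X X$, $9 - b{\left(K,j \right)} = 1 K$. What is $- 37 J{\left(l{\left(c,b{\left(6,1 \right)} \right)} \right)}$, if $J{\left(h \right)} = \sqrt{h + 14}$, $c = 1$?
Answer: $- 74 \sqrt{5} \approx -165.47$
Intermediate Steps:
$b{\left(K,j \right)} = 9 - K$ ($b{\left(K,j \right)} = 9 - 1 K = 9 - K$)
$l{\left(X,u \right)} = 3 + u X^{2}$ ($l{\left(X,u \right)} = 3 + u X X = 3 + X u X = 3 + u X^{2}$)
$J{\left(h \right)} = \sqrt{14 + h}$
$- 37 J{\left(l{\left(c,b{\left(6,1 \right)} \right)} \right)} = - 37 \sqrt{14 + \left(3 + \left(9 - 6\right) 1^{2}\right)} = - 37 \sqrt{14 + \left(3 + \left(9 - 6\right) 1\right)} = - 37 \sqrt{14 + \left(3 + 3 \cdot 1\right)} = - 37 \sqrt{14 + \left(3 + 3\right)} = - 37 \sqrt{14 + 6} = - 37 \sqrt{20} = - 37 \cdot 2 \sqrt{5} = - 74 \sqrt{5}$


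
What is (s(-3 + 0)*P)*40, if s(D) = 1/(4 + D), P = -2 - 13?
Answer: -600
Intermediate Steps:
P = -15
(s(-3 + 0)*P)*40 = (-15/(4 + (-3 + 0)))*40 = (-15/(4 - 3))*40 = (-15/1)*40 = (1*(-15))*40 = -15*40 = -600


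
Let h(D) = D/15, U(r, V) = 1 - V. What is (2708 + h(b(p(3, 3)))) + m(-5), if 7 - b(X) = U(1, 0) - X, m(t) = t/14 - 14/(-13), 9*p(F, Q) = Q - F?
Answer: 2465299/910 ≈ 2709.1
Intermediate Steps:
p(F, Q) = -F/9 + Q/9 (p(F, Q) = (Q - F)/9 = -F/9 + Q/9)
m(t) = 14/13 + t/14 (m(t) = t*(1/14) - 14*(-1/13) = t/14 + 14/13 = 14/13 + t/14)
b(X) = 6 + X (b(X) = 7 - ((1 - 1*0) - X) = 7 - ((1 + 0) - X) = 7 - (1 - X) = 7 + (-1 + X) = 6 + X)
h(D) = D/15 (h(D) = D*(1/15) = D/15)
(2708 + h(b(p(3, 3)))) + m(-5) = (2708 + (6 + (-⅑*3 + (⅑)*3))/15) + (14/13 + (1/14)*(-5)) = (2708 + (6 + (-⅓ + ⅓))/15) + (14/13 - 5/14) = (2708 + (6 + 0)/15) + 131/182 = (2708 + (1/15)*6) + 131/182 = (2708 + ⅖) + 131/182 = 13542/5 + 131/182 = 2465299/910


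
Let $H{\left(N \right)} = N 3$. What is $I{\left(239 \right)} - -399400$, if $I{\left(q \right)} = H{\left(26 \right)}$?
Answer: $399478$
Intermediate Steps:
$H{\left(N \right)} = 3 N$
$I{\left(q \right)} = 78$ ($I{\left(q \right)} = 3 \cdot 26 = 78$)
$I{\left(239 \right)} - -399400 = 78 - -399400 = 78 + 399400 = 399478$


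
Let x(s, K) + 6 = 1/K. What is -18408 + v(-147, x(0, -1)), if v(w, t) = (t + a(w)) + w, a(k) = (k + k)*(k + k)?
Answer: 67874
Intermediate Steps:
x(s, K) = -6 + 1/K
a(k) = 4*k² (a(k) = (2*k)*(2*k) = 4*k²)
v(w, t) = t + w + 4*w² (v(w, t) = (t + 4*w²) + w = t + w + 4*w²)
-18408 + v(-147, x(0, -1)) = -18408 + ((-6 + 1/(-1)) - 147 + 4*(-147)²) = -18408 + ((-6 - 1) - 147 + 4*21609) = -18408 + (-7 - 147 + 86436) = -18408 + 86282 = 67874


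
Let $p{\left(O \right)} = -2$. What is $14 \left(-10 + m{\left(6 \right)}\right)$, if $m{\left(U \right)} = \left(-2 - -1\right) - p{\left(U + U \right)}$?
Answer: $-126$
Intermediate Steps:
$m{\left(U \right)} = 1$ ($m{\left(U \right)} = \left(-2 - -1\right) - -2 = \left(-2 + 1\right) + 2 = -1 + 2 = 1$)
$14 \left(-10 + m{\left(6 \right)}\right) = 14 \left(-10 + 1\right) = 14 \left(-9\right) = -126$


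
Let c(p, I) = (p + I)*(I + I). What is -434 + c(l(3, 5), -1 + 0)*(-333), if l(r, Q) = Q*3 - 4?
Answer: 6226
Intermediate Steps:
l(r, Q) = -4 + 3*Q (l(r, Q) = 3*Q - 4 = -4 + 3*Q)
c(p, I) = 2*I*(I + p) (c(p, I) = (I + p)*(2*I) = 2*I*(I + p))
-434 + c(l(3, 5), -1 + 0)*(-333) = -434 + (2*(-1 + 0)*((-1 + 0) + (-4 + 3*5)))*(-333) = -434 + (2*(-1)*(-1 + (-4 + 15)))*(-333) = -434 + (2*(-1)*(-1 + 11))*(-333) = -434 + (2*(-1)*10)*(-333) = -434 - 20*(-333) = -434 + 6660 = 6226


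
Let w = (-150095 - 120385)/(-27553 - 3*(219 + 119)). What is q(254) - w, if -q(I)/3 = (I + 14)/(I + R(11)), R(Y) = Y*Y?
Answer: -846244/72875 ≈ -11.612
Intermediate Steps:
R(Y) = Y**2
q(I) = -3*(14 + I)/(121 + I) (q(I) = -3*(I + 14)/(I + 11**2) = -3*(14 + I)/(I + 121) = -3*(14 + I)/(121 + I))
w = 5520/583 (w = -270480/(-27553 - 3*338) = -270480/(-27553 - 1014) = -270480/(-28567) = -270480*(-1/28567) = 5520/583 ≈ 9.4683)
q(254) - w = 3*(-14 - 1*254)/(121 + 254) - 1*5520/583 = 3*(-14 - 254)/375 - 5520/583 = 3*(1/375)*(-268) - 5520/583 = -268/125 - 5520/583 = -846244/72875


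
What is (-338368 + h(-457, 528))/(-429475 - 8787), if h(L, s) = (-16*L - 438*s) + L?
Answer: 562777/438262 ≈ 1.2841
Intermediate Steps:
h(L, s) = -438*s - 15*L (h(L, s) = (-438*s - 16*L) + L = -438*s - 15*L)
(-338368 + h(-457, 528))/(-429475 - 8787) = (-338368 + (-438*528 - 15*(-457)))/(-429475 - 8787) = (-338368 + (-231264 + 6855))/(-438262) = (-338368 - 224409)*(-1/438262) = -562777*(-1/438262) = 562777/438262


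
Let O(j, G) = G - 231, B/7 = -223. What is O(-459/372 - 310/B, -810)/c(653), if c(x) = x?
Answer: -1041/653 ≈ -1.5942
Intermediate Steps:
B = -1561 (B = 7*(-223) = -1561)
O(j, G) = -231 + G
O(-459/372 - 310/B, -810)/c(653) = (-231 - 810)/653 = -1041*1/653 = -1041/653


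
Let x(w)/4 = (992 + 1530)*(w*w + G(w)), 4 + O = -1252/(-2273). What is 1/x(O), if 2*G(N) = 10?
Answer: 5166529/880664695560 ≈ 5.8666e-6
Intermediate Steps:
O = -7840/2273 (O = -4 - 1252/(-2273) = -4 - 1252*(-1/2273) = -4 + 1252/2273 = -7840/2273 ≈ -3.4492)
G(N) = 5 (G(N) = (½)*10 = 5)
x(w) = 50440 + 10088*w² (x(w) = 4*((992 + 1530)*(w*w + 5)) = 4*(2522*(w² + 5)) = 4*(2522*(5 + w²)) = 4*(12610 + 2522*w²) = 50440 + 10088*w²)
1/x(O) = 1/(50440 + 10088*(-7840/2273)²) = 1/(50440 + 10088*(61465600/5166529)) = 1/(50440 + 620064972800/5166529) = 1/(880664695560/5166529) = 5166529/880664695560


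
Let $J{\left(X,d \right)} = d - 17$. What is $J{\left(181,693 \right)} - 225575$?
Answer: $-224899$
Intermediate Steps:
$J{\left(X,d \right)} = -17 + d$
$J{\left(181,693 \right)} - 225575 = \left(-17 + 693\right) - 225575 = 676 - 225575 = -224899$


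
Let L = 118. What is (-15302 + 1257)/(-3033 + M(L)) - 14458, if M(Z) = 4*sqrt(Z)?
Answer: -132930533573/9197201 + 56180*sqrt(118)/9197201 ≈ -14453.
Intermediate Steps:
(-15302 + 1257)/(-3033 + M(L)) - 14458 = (-15302 + 1257)/(-3033 + 4*sqrt(118)) - 14458 = -14045/(-3033 + 4*sqrt(118)) - 14458 = -14458 - 14045/(-3033 + 4*sqrt(118))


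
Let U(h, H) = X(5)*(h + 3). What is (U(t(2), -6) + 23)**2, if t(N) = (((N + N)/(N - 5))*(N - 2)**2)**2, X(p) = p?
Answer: 1444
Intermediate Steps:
t(N) = 4*N**2*(-2 + N)**4/(-5 + N)**2 (t(N) = (((2*N)/(-5 + N))*(-2 + N)**2)**2 = ((2*N/(-5 + N))*(-2 + N)**2)**2 = (2*N*(-2 + N)**2/(-5 + N))**2 = 4*N**2*(-2 + N)**4/(-5 + N)**2)
U(h, H) = 15 + 5*h (U(h, H) = 5*(h + 3) = 5*(3 + h) = 15 + 5*h)
(U(t(2), -6) + 23)**2 = ((15 + 5*(4*2**2*(-2 + 2)**4/(-5 + 2)**2)) + 23)**2 = ((15 + 5*(4*4*0**4/(-3)**2)) + 23)**2 = ((15 + 5*(4*4*(1/9)*0)) + 23)**2 = ((15 + 5*0) + 23)**2 = ((15 + 0) + 23)**2 = (15 + 23)**2 = 38**2 = 1444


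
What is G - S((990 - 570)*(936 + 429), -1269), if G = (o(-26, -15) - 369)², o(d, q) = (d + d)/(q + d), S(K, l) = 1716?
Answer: 224431333/1681 ≈ 1.3351e+5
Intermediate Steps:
o(d, q) = 2*d/(d + q) (o(d, q) = (2*d)/(d + q) = 2*d/(d + q))
G = 227315929/1681 (G = (2*(-26)/(-26 - 15) - 369)² = (2*(-26)/(-41) - 369)² = (2*(-26)*(-1/41) - 369)² = (52/41 - 369)² = (-15077/41)² = 227315929/1681 ≈ 1.3523e+5)
G - S((990 - 570)*(936 + 429), -1269) = 227315929/1681 - 1*1716 = 227315929/1681 - 1716 = 224431333/1681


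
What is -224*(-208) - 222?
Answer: 46370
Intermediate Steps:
-224*(-208) - 222 = 46592 - 222 = 46370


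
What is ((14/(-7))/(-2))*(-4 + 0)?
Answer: -4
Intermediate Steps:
((14/(-7))/(-2))*(-4 + 0) = ((14*(-⅐))*(-½))*(-4) = -2*(-½)*(-4) = 1*(-4) = -4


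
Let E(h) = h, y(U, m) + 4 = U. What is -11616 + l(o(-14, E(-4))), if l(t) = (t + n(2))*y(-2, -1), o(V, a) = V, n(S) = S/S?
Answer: -11538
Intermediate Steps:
n(S) = 1
y(U, m) = -4 + U
l(t) = -6 - 6*t (l(t) = (t + 1)*(-4 - 2) = (1 + t)*(-6) = -6 - 6*t)
-11616 + l(o(-14, E(-4))) = -11616 + (-6 - 6*(-14)) = -11616 + (-6 + 84) = -11616 + 78 = -11538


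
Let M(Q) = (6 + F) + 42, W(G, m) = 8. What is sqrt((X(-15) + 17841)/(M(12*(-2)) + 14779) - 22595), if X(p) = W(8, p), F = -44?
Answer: 2*I*sqrt(1234395416047)/14783 ≈ 150.31*I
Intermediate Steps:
M(Q) = 4 (M(Q) = (6 - 44) + 42 = -38 + 42 = 4)
X(p) = 8
sqrt((X(-15) + 17841)/(M(12*(-2)) + 14779) - 22595) = sqrt((8 + 17841)/(4 + 14779) - 22595) = sqrt(17849/14783 - 22595) = sqrt(-334004036/14783) = 2*I*sqrt(1234395416047)/14783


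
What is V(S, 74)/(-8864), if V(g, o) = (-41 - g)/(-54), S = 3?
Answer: -11/119664 ≈ -9.1924e-5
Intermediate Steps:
V(g, o) = 41/54 + g/54 (V(g, o) = (-41 - g)*(-1/54) = 41/54 + g/54)
V(S, 74)/(-8864) = (41/54 + (1/54)*3)/(-8864) = (41/54 + 1/18)*(-1/8864) = (22/27)*(-1/8864) = -11/119664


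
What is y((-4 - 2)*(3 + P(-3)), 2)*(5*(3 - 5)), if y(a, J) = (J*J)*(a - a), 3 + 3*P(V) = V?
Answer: 0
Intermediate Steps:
P(V) = -1 + V/3
y(a, J) = 0 (y(a, J) = J**2*0 = 0)
y((-4 - 2)*(3 + P(-3)), 2)*(5*(3 - 5)) = 0*(5*(3 - 5)) = 0*(5*(-2)) = 0*(-10) = 0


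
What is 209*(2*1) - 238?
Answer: 180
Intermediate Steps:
209*(2*1) - 238 = 209*2 - 238 = 418 - 238 = 180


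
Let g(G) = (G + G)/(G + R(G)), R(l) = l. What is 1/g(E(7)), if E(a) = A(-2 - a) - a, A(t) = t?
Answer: 1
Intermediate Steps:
E(a) = -2 - 2*a (E(a) = (-2 - a) - a = -2 - 2*a)
g(G) = 1 (g(G) = (G + G)/(G + G) = (2*G)/((2*G)) = (2*G)*(1/(2*G)) = 1)
1/g(E(7)) = 1/1 = 1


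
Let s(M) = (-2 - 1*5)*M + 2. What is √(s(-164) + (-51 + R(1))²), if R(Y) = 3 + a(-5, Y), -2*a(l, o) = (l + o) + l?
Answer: √12169/2 ≈ 55.157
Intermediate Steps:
a(l, o) = -l - o/2 (a(l, o) = -((l + o) + l)/2 = -(o + 2*l)/2 = -l - o/2)
s(M) = 2 - 7*M (s(M) = (-2 - 5)*M + 2 = -7*M + 2 = 2 - 7*M)
R(Y) = 8 - Y/2 (R(Y) = 3 + (-1*(-5) - Y/2) = 3 + (5 - Y/2) = 8 - Y/2)
√(s(-164) + (-51 + R(1))²) = √((2 - 7*(-164)) + (-51 + (8 - ½*1))²) = √((2 + 1148) + (-51 + (8 - ½))²) = √(1150 + (-51 + 15/2)²) = √(1150 + (-87/2)²) = √(1150 + 7569/4) = √(12169/4) = √12169/2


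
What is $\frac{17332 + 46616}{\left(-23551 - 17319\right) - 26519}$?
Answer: $- \frac{21316}{22463} \approx -0.94894$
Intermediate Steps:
$\frac{17332 + 46616}{\left(-23551 - 17319\right) - 26519} = \frac{63948}{\left(-23551 - 17319\right) - 26519} = \frac{63948}{-40870 - 26519} = \frac{63948}{-67389} = 63948 \left(- \frac{1}{67389}\right) = - \frac{21316}{22463}$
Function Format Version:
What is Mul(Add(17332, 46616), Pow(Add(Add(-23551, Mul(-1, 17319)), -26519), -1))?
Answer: Rational(-21316, 22463) ≈ -0.94894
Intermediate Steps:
Mul(Add(17332, 46616), Pow(Add(Add(-23551, Mul(-1, 17319)), -26519), -1)) = Mul(63948, Pow(Add(Add(-23551, -17319), -26519), -1)) = Mul(63948, Pow(Add(-40870, -26519), -1)) = Mul(63948, Pow(-67389, -1)) = Mul(63948, Rational(-1, 67389)) = Rational(-21316, 22463)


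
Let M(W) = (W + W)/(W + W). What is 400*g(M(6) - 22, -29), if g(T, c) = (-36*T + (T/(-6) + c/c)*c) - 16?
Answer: 243800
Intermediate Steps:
M(W) = 1 (M(W) = (2*W)/((2*W)) = (2*W)*(1/(2*W)) = 1)
g(T, c) = -16 - 36*T + c*(1 - T/6) (g(T, c) = (-36*T + (T*(-⅙) + 1)*c) - 16 = (-36*T + (-T/6 + 1)*c) - 16 = (-36*T + (1 - T/6)*c) - 16 = (-36*T + c*(1 - T/6)) - 16 = -16 - 36*T + c*(1 - T/6))
400*g(M(6) - 22, -29) = 400*(-16 - 29 - 36*(1 - 22) - ⅙*(1 - 22)*(-29)) = 400*(-16 - 29 - 36*(-21) - ⅙*(-21)*(-29)) = 400*(-16 - 29 + 756 - 203/2) = 400*(1219/2) = 243800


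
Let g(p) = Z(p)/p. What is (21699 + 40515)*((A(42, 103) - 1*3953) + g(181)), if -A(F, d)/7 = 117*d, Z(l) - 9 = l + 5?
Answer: -994423287810/181 ≈ -5.4940e+9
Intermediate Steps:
Z(l) = 14 + l (Z(l) = 9 + (l + 5) = 9 + (5 + l) = 14 + l)
A(F, d) = -819*d
g(p) = (14 + p)/p
(21699 + 40515)*((A(42, 103) - 1*3953) + g(181)) = (21699 + 40515)*((-819*103 - 1*3953) + (14 + 181)/181) = 62214*((-84357 - 3953) + (1/181)*195) = 62214*(-88310 + 195/181) = 62214*(-15983915/181) = -994423287810/181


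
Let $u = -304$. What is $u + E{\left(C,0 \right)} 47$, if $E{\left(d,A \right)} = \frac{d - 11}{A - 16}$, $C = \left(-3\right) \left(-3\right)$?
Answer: $- \frac{2385}{8} \approx -298.13$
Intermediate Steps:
$C = 9$
$E{\left(d,A \right)} = \frac{-11 + d}{-16 + A}$
$u + E{\left(C,0 \right)} 47 = -304 + \frac{-11 + 9}{-16 + 0} \cdot 47 = -304 + \frac{1}{-16} \left(-2\right) 47 = -304 + \left(- \frac{1}{16}\right) \left(-2\right) 47 = -304 + \frac{1}{8} \cdot 47 = -304 + \frac{47}{8} = - \frac{2385}{8}$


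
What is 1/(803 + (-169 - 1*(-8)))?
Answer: 1/642 ≈ 0.0015576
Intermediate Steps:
1/(803 + (-169 - 1*(-8))) = 1/(803 + (-169 + 8)) = 1/(803 - 161) = 1/642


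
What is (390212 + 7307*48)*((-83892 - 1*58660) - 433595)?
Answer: -426894967356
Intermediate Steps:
(390212 + 7307*48)*((-83892 - 1*58660) - 433595) = (390212 + 350736)*((-83892 - 58660) - 433595) = 740948*(-142552 - 433595) = 740948*(-576147) = -426894967356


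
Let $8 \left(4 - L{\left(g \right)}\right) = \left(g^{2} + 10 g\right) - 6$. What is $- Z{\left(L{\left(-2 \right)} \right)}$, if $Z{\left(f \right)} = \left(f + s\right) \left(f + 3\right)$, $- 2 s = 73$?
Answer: $\frac{4641}{16} \approx 290.06$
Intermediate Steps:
$s = - \frac{73}{2}$ ($s = \left(- \frac{1}{2}\right) 73 = - \frac{73}{2} \approx -36.5$)
$L{\left(g \right)} = \frac{19}{4} - \frac{5 g}{4} - \frac{g^{2}}{8}$ ($L{\left(g \right)} = 4 - \frac{\left(g^{2} + 10 g\right) - 6}{8} = 4 - \frac{-6 + g^{2} + 10 g}{8} = 4 - \left(- \frac{3}{4} + \frac{g^{2}}{8} + \frac{5 g}{4}\right) = \frac{19}{4} - \frac{5 g}{4} - \frac{g^{2}}{8}$)
$Z{\left(f \right)} = \left(3 + f\right) \left(- \frac{73}{2} + f\right)$ ($Z{\left(f \right)} = \left(f - \frac{73}{2}\right) \left(f + 3\right) = \left(- \frac{73}{2} + f\right) \left(3 + f\right) = \left(3 + f\right) \left(- \frac{73}{2} + f\right)$)
$- Z{\left(L{\left(-2 \right)} \right)} = - (- \frac{219}{2} + \left(\frac{19}{4} - - \frac{5}{2} - \frac{\left(-2\right)^{2}}{8}\right)^{2} - \frac{67 \left(\frac{19}{4} - - \frac{5}{2} - \frac{\left(-2\right)^{2}}{8}\right)}{2}) = - (- \frac{219}{2} + \left(\frac{19}{4} + \frac{5}{2} - \frac{1}{2}\right)^{2} - \frac{67 \left(\frac{19}{4} + \frac{5}{2} - \frac{1}{2}\right)}{2}) = - (- \frac{219}{2} + \left(\frac{27}{4}\right)^{2} - \frac{1809}{8}) = - (- \frac{219}{2} + \frac{729}{16} - \frac{1809}{8}) = \left(-1\right) \left(- \frac{4641}{16}\right) = \frac{4641}{16}$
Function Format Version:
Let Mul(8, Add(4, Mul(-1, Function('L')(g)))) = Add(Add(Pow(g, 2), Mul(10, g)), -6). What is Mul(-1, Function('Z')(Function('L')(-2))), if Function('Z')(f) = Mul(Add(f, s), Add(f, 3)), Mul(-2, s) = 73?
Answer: Rational(4641, 16) ≈ 290.06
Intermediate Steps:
s = Rational(-73, 2) (s = Mul(Rational(-1, 2), 73) = Rational(-73, 2) ≈ -36.500)
Function('L')(g) = Add(Rational(19, 4), Mul(Rational(-5, 4), g), Mul(Rational(-1, 8), Pow(g, 2))) (Function('L')(g) = Add(4, Mul(Rational(-1, 8), Add(Add(Pow(g, 2), Mul(10, g)), -6))) = Add(4, Mul(Rational(-1, 8), Add(-6, Pow(g, 2), Mul(10, g)))) = Add(4, Add(Rational(3, 4), Mul(Rational(-5, 4), g), Mul(Rational(-1, 8), Pow(g, 2)))) = Add(Rational(19, 4), Mul(Rational(-5, 4), g), Mul(Rational(-1, 8), Pow(g, 2))))
Function('Z')(f) = Mul(Add(3, f), Add(Rational(-73, 2), f)) (Function('Z')(f) = Mul(Add(f, Rational(-73, 2)), Add(f, 3)) = Mul(Add(Rational(-73, 2), f), Add(3, f)) = Mul(Add(3, f), Add(Rational(-73, 2), f)))
Mul(-1, Function('Z')(Function('L')(-2))) = Mul(-1, Add(Rational(-219, 2), Pow(Add(Rational(19, 4), Mul(Rational(-5, 4), -2), Mul(Rational(-1, 8), Pow(-2, 2))), 2), Mul(Rational(-67, 2), Add(Rational(19, 4), Mul(Rational(-5, 4), -2), Mul(Rational(-1, 8), Pow(-2, 2)))))) = Mul(-1, Add(Rational(-219, 2), Pow(Add(Rational(19, 4), Rational(5, 2), Mul(Rational(-1, 8), 4)), 2), Mul(Rational(-67, 2), Add(Rational(19, 4), Rational(5, 2), Mul(Rational(-1, 8), 4))))) = Mul(-1, Add(Rational(-219, 2), Pow(Add(Rational(19, 4), Rational(5, 2), Rational(-1, 2)), 2), Mul(Rational(-67, 2), Add(Rational(19, 4), Rational(5, 2), Rational(-1, 2))))) = Mul(-1, Add(Rational(-219, 2), Pow(Rational(27, 4), 2), Mul(Rational(-67, 2), Rational(27, 4)))) = Mul(-1, Add(Rational(-219, 2), Rational(729, 16), Rational(-1809, 8))) = Mul(-1, Rational(-4641, 16)) = Rational(4641, 16)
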